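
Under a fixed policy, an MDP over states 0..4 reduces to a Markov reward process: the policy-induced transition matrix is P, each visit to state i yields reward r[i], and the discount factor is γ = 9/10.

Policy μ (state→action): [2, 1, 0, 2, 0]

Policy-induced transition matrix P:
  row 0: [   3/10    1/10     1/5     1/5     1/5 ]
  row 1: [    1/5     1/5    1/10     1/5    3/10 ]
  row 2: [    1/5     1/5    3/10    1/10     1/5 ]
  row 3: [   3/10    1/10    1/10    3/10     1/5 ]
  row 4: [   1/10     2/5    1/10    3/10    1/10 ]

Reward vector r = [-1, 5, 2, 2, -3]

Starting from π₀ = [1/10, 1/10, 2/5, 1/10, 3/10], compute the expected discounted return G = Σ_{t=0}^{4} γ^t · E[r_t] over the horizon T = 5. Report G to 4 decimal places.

t=0: π = [0.1000, 0.1000, 0.4000, 0.1000, 0.3000], E[r] = 0.5000, γ^t·E[r] = 0.500000, running G = 0.500000
t=1: π = [0.1900, 0.2400, 0.1900, 0.2000, 0.1800], E[r] = 1.2500, γ^t·E[r] = 1.125000, running G = 1.625000
t=2: π = [0.2210, 0.1970, 0.1570, 0.2190, 0.2060], E[r] = 0.8980, γ^t·E[r] = 0.727380, running G = 2.352380
t=3: π = [0.2234, 0.1972, 0.1535, 0.2268, 0.1991], E[r] = 0.9259, γ^t·E[r] = 0.674981, running G = 3.027361
t=4: π = [0.2251, 0.1948, 0.1530, 0.2272, 0.1998], E[r] = 0.9100, γ^t·E[r] = 0.597064, running G = 3.624425

G = 3.6244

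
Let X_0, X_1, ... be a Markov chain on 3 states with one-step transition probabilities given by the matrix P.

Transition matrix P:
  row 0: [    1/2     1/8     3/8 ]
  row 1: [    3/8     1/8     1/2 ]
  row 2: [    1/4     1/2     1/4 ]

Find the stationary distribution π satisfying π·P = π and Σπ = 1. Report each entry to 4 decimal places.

Balance equations π_j = Σ_i π_i·P[i][j]:
  π_0 = 1/2·π_0 + 3/8·π_1 + 1/4·π_2
  π_1 = 1/8·π_0 + 1/8·π_1 + 1/2·π_2
  normalize: π_0 + π_1 + π_2 = 1
Solving the linear system gives exactly π = [26/69, 6/23, 25/69].

π = [0.3768, 0.2609, 0.3623]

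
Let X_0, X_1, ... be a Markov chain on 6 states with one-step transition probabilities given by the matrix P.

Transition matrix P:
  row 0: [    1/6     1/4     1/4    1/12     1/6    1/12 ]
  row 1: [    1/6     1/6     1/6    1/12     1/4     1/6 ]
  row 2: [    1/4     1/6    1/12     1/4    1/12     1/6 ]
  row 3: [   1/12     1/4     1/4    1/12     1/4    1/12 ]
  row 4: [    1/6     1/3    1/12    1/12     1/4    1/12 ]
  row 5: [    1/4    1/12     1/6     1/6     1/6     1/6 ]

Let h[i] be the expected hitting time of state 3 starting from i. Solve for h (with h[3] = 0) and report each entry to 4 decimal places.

h = [8.2636, 8.3276, 7.0155, 0.0000, 8.4964, 7.6142]

First-step conditioning: h[3] = 0; for i ≠ 3, h[i] = 1 + Σ_k P[i][k]·h[k].
  h[0] = 1 + 1/6·h[0] + 1/4·h[1] + 1/4·h[2] + 1/6·h[4] + 1/12·h[5]
  h[1] = 1 + 1/6·h[0] + 1/6·h[1] + 1/6·h[2] + 1/4·h[4] + 1/6·h[5]
  h[2] = 1 + 1/4·h[0] + 1/6·h[1] + 1/12·h[2] + 1/12·h[4] + 1/6·h[5]
  h[4] = 1 + 1/6·h[0] + 1/3·h[1] + 1/12·h[2] + 1/4·h[4] + 1/12·h[5]
  h[5] = 1 + 1/4·h[0] + 1/12·h[1] + 1/6·h[2] + 1/6·h[4] + 1/6·h[5]
Solving the 5×5 linear system over states ≠ 3 gives exactly h = [262032/31709, 264060/31709, 222456/31709, 0, 269412/31709, 241440/31709] (h[3] = 0 is the target).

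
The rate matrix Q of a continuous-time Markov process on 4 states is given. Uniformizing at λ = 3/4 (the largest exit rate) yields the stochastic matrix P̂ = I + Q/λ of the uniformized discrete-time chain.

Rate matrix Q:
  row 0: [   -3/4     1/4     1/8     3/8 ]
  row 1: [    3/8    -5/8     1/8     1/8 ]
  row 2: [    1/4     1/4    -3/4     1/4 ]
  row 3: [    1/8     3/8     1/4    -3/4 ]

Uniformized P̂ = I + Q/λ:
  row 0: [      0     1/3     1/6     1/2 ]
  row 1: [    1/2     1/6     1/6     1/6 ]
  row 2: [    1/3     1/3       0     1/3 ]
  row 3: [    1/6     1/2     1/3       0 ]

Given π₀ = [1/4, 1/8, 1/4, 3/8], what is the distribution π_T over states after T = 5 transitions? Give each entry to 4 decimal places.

t=0: π = [0.2500, 0.1250, 0.2500, 0.3750]
t=1: π = [0.2083, 0.3750, 0.1875, 0.2292]
t=2: π = [0.2882, 0.3090, 0.1736, 0.2292]
t=3: π = [0.2506, 0.3200, 0.1759, 0.2535]
t=4: π = [0.2609, 0.3222, 0.1796, 0.2373]
t=5: π = [0.2605, 0.3192, 0.1763, 0.2440]

π = [0.2605, 0.3192, 0.1763, 0.2440]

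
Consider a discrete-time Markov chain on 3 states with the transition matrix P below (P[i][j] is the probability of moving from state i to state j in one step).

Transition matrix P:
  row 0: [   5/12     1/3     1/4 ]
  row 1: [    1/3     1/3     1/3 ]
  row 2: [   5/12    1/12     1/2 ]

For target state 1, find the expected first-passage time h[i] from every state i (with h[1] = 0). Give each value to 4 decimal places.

First-step conditioning: h[1] = 0; for i ≠ 1, h[i] = 1 + Σ_k P[i][k]·h[k].
  h[0] = 1 + 5/12·h[0] + 1/4·h[2]
  h[2] = 1 + 5/12·h[0] + 1/2·h[2]
Solving the 2×2 linear system over states ≠ 1 gives exactly h = [4, 0, 16/3] (h[1] = 0 is the target).

h = [4.0000, 0.0000, 5.3333]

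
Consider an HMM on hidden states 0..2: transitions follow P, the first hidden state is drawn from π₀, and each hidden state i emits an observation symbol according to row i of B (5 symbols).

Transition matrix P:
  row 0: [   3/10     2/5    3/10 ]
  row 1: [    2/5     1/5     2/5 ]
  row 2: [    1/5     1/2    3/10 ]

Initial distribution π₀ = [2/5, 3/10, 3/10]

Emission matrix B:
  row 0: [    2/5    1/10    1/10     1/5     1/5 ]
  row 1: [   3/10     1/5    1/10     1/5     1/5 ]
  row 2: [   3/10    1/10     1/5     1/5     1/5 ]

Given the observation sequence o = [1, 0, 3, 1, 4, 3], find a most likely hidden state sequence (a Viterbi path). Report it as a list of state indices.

path = [1, 0, 2, 1, 2, 1]

t=0: δ = [4.000e-02, 6.000e-02, 3.000e-02]  (obs o_0=1)
t=1: δ = [9.600e-03, 4.800e-03, 7.200e-03]  ψ = [1, 0, 1]  (obs o_1=0)
t=2: δ = [5.760e-04, 7.680e-04, 5.760e-04]  ψ = [0, 0, 0]  (obs o_2=3)
t=3: δ = [3.072e-05, 5.760e-05, 3.072e-05]  ψ = [1, 2, 1]  (obs o_3=1)
t=4: δ = [4.608e-06, 3.072e-06, 4.608e-06]  ψ = [1, 2, 1]  (obs o_4=4)
t=5: δ = [2.765e-07, 4.608e-07, 2.765e-07]  ψ = [0, 2, 0]  (obs o_5=3)
backtrack: best end state = 1; path = [1, 0, 2, 1, 2, 1]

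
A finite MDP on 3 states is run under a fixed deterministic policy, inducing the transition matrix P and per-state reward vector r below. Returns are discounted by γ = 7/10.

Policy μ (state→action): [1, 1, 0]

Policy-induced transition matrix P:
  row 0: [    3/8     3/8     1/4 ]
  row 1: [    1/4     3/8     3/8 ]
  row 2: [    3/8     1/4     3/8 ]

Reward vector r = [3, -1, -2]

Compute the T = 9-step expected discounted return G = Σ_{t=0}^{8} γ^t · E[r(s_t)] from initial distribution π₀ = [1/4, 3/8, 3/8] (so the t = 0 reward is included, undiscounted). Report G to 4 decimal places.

G = -0.3957

t=0: π = [0.2500, 0.3750, 0.3750], E[r] = -0.3750, γ^t·E[r] = -0.375000, running G = -0.375000
t=1: π = [0.3281, 0.3281, 0.3438], E[r] = -0.0313, γ^t·E[r] = -0.021875, running G = -0.396875
t=2: π = [0.3340, 0.3320, 0.3340], E[r] = 0.0020, γ^t·E[r] = 0.000957, running G = -0.395918
t=3: π = [0.3335, 0.3333, 0.3333], E[r] = 0.0007, γ^t·E[r] = 0.000251, running G = -0.395667
t=4: π = [0.3333, 0.3333, 0.3333], E[r] = 0.0001, γ^t·E[r] = 0.000015, running G = -0.395652
t=5: π = [0.3333, 0.3333, 0.3333], E[r] = 0.0000, γ^t·E[r] = -0.000001, running G = -0.395653
t=6: π = [0.3333, 0.3333, 0.3333], E[r] = 0.0000, γ^t·E[r] = 0.000000, running G = -0.395653
t=7: π = [0.3333, 0.3333, 0.3333], E[r] = 0.0000, γ^t·E[r] = 0.000000, running G = -0.395653
t=8: π = [0.3333, 0.3333, 0.3333], E[r] = 0.0000, γ^t·E[r] = 0.000000, running G = -0.395653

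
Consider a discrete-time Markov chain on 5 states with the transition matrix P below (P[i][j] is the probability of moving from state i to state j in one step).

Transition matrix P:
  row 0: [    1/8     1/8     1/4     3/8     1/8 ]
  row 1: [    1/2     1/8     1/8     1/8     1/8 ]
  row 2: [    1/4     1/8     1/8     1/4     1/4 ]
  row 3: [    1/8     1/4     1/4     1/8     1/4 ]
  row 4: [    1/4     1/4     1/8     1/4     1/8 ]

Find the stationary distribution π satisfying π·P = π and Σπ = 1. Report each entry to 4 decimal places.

π = [0.2358, 0.1757, 0.1831, 0.2289, 0.1765]

Balance equations π_j = Σ_i π_i·P[i][j]:
  π_0 = 1/8·π_0 + 1/2·π_1 + 1/4·π_2 + 1/8·π_3 + 1/4·π_4
  π_1 = 1/8·π_0 + 1/8·π_1 + 1/8·π_2 + 1/4·π_3 + 1/4·π_4
  π_2 = 1/4·π_0 + 1/8·π_1 + 1/8·π_2 + 1/4·π_3 + 1/8·π_4
  π_3 = 3/8·π_0 + 1/8·π_1 + 1/4·π_2 + 1/8·π_3 + 1/4·π_4
  normalize: π_0 + π_1 + π_2 + π_3 + π_4 = 1
Solving the linear system gives exactly π = [1431/6068, 13/74, 1111/6068, 1389/6068, 1071/6068].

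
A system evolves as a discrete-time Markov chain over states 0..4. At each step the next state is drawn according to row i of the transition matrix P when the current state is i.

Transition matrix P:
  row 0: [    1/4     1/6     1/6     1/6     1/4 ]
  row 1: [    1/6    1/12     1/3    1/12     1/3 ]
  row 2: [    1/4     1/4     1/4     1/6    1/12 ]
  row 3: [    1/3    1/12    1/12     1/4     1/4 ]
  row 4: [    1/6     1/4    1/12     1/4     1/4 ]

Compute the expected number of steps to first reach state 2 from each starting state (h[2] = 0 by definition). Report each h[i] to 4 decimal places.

First-step conditioning: h[2] = 0; for i ≠ 2, h[i] = 1 + Σ_k P[i][k]·h[k].
  h[0] = 1 + 1/4·h[0] + 1/6·h[1] + 1/6·h[3] + 1/4·h[4]
  h[1] = 1 + 1/6·h[0] + 1/12·h[1] + 1/12·h[3] + 1/3·h[4]
  h[3] = 1 + 1/3·h[0] + 1/12·h[1] + 1/4·h[3] + 1/4·h[4]
  h[4] = 1 + 1/6·h[0] + 1/4·h[1] + 1/4·h[3] + 1/4·h[4]
Solving the 4×4 linear system over states ≠ 2 gives exactly h = [10164/1579, 8580/1579, 0, 11232/1579, 10968/1579] (h[2] = 0 is the target).

h = [6.4370, 5.4338, 0.0000, 7.1134, 6.9462]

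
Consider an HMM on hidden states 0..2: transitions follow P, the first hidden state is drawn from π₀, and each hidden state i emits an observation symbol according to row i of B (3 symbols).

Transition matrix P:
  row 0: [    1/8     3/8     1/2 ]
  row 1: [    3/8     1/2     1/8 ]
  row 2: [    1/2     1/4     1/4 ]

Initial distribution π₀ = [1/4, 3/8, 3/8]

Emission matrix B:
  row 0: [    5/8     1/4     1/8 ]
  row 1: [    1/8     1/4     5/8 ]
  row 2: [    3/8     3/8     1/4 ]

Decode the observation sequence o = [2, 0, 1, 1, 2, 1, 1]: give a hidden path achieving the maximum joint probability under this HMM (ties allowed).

path = [1, 0, 2, 0, 1, 0, 2]

t=0: δ = [3.125e-02, 2.344e-01, 9.375e-02]  (obs o_0=2)
t=1: δ = [5.493e-02, 1.465e-02, 1.099e-02]  ψ = [1, 1, 1]  (obs o_1=0)
t=2: δ = [1.717e-03, 5.150e-03, 1.030e-02]  ψ = [0, 0, 0]  (obs o_2=1)
t=3: δ = [1.287e-03, 6.437e-04, 9.656e-04]  ψ = [2, 1, 2]  (obs o_3=1)
t=4: δ = [6.035e-05, 3.017e-04, 1.609e-04]  ψ = [2, 0, 0]  (obs o_4=2)
t=5: δ = [2.829e-05, 3.772e-05, 1.509e-05]  ψ = [1, 1, 2]  (obs o_5=1)
t=6: δ = [3.536e-06, 4.715e-06, 5.304e-06]  ψ = [1, 1, 0]  (obs o_6=1)
backtrack: best end state = 2; path = [1, 0, 2, 0, 1, 0, 2]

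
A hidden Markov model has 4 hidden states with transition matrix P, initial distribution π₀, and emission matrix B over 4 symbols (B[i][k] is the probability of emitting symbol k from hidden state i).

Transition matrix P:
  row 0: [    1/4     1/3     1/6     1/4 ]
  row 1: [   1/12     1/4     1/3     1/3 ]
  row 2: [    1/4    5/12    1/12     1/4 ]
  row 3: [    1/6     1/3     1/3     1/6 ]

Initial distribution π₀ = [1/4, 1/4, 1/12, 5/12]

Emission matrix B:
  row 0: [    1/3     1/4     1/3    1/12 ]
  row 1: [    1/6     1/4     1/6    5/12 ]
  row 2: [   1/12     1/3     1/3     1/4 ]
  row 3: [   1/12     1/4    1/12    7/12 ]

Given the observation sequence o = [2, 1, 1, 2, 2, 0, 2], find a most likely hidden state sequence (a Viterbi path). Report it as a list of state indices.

path = [0, 1, 2, 1, 2, 1, 2]

t=0: δ = [8.333e-02, 4.167e-02, 2.778e-02, 3.472e-02]  (obs o_0=2)
t=1: δ = [5.208e-03, 6.944e-03, 4.630e-03, 5.208e-03]  ψ = [0, 0, 0, 0]  (obs o_1=1)
t=2: δ = [3.255e-04, 4.823e-04, 7.716e-04, 5.787e-04]  ψ = [0, 2, 1, 1]  (obs o_2=1)
t=3: δ = [6.430e-05, 5.358e-05, 6.430e-05, 1.608e-05]  ψ = [2, 2, 3, 2]  (obs o_3=2)
t=4: δ = [5.358e-06, 4.465e-06, 5.954e-06, 1.488e-06]  ψ = [0, 2, 1, 1]  (obs o_4=2)
t=5: δ = [4.961e-07, 4.135e-07, 1.240e-07, 1.240e-07]  ψ = [2, 2, 1, 1]  (obs o_5=0)
t=6: δ = [4.135e-08, 2.756e-08, 4.594e-08, 1.148e-08]  ψ = [0, 0, 1, 1]  (obs o_6=2)
backtrack: best end state = 2; path = [0, 1, 2, 1, 2, 1, 2]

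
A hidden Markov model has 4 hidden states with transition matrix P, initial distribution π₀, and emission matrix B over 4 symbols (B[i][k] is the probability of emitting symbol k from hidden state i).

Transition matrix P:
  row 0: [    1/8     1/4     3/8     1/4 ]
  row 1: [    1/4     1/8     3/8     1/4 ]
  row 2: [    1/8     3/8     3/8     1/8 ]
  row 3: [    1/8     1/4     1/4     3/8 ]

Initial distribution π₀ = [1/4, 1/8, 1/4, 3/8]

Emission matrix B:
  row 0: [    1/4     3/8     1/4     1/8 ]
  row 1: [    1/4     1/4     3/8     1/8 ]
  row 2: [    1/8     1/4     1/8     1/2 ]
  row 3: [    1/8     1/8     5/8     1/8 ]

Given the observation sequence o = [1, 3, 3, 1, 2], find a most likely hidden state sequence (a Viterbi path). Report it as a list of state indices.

t=0: δ = [9.375e-02, 3.125e-02, 6.250e-02, 4.688e-02]  (obs o_0=1)
t=1: δ = [1.465e-03, 2.930e-03, 1.758e-02, 2.930e-03]  ψ = [0, 0, 0, 0]  (obs o_1=3)
t=2: δ = [2.747e-04, 8.240e-04, 3.296e-03, 2.747e-04]  ψ = [2, 2, 2, 2]  (obs o_2=3)
t=3: δ = [1.545e-04, 3.090e-04, 3.090e-04, 5.150e-05]  ψ = [2, 2, 2, 2]  (obs o_3=1)
t=4: δ = [1.931e-05, 4.345e-05, 1.448e-05, 4.828e-05]  ψ = [1, 2, 1, 1]  (obs o_4=2)
backtrack: best end state = 3; path = [0, 2, 2, 1, 3]

path = [0, 2, 2, 1, 3]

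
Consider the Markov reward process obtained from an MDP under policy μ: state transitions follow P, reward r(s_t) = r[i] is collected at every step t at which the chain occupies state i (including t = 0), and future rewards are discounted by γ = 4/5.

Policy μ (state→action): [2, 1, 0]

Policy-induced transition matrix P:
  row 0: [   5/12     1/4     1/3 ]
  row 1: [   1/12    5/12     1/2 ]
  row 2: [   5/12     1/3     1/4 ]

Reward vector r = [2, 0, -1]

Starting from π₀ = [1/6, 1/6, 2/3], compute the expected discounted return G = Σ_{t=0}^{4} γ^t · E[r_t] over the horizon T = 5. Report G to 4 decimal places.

t=0: π = [0.1667, 0.1667, 0.6667], E[r] = -0.3333, γ^t·E[r] = -0.333333, running G = -0.333333
t=1: π = [0.3611, 0.3333, 0.3056], E[r] = 0.4167, γ^t·E[r] = 0.333333, running G = 0.000000
t=2: π = [0.3056, 0.3310, 0.3634], E[r] = 0.2477, γ^t·E[r] = 0.158519, running G = 0.158519
t=3: π = [0.3063, 0.3355, 0.3582], E[r] = 0.2544, γ^t·E[r] = 0.130272, running G = 0.288790
t=4: π = [0.3048, 0.3358, 0.3594], E[r] = 0.2503, γ^t·E[r] = 0.102525, running G = 0.391315

G = 0.3913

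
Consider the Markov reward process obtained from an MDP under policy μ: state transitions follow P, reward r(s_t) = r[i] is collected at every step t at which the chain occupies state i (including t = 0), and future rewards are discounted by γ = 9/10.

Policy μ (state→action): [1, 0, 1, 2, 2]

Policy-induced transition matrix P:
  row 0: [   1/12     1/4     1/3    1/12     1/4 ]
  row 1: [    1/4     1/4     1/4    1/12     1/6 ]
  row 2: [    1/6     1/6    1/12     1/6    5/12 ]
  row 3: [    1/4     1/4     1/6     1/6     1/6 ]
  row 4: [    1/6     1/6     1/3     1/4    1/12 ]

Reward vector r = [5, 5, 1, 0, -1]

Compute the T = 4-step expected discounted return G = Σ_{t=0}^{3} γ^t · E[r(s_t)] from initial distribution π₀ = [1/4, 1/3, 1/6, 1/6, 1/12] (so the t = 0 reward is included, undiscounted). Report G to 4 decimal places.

t=0: π = [0.2500, 0.3333, 0.1667, 0.1667, 0.0833], E[r] = 3.0000, γ^t·E[r] = 3.000000, running G = 3.000000
t=1: π = [0.1875, 0.2292, 0.2361, 0.1250, 0.2222], E[r] = 2.0972, γ^t·E[r] = 1.887500, running G = 4.887500
t=2: π = [0.1806, 0.2118, 0.2344, 0.1505, 0.2228], E[r] = 1.9734, γ^t·E[r] = 1.598438, running G = 6.485938
t=3: π = [0.1818, 0.2119, 0.2320, 0.1525, 0.2217], E[r] = 1.9788, γ^t·E[r] = 1.442566, running G = 7.928504

G = 7.9285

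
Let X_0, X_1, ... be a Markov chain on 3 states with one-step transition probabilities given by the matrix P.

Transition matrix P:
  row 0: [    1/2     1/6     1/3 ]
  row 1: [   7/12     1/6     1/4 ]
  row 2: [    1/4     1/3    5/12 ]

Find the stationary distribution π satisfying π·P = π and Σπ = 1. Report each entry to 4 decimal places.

π = [0.4328, 0.2239, 0.3433]

Balance equations π_j = Σ_i π_i·P[i][j]:
  π_0 = 1/2·π_0 + 7/12·π_1 + 1/4·π_2
  π_1 = 1/6·π_0 + 1/6·π_1 + 1/3·π_2
  normalize: π_0 + π_1 + π_2 = 1
Solving the linear system gives exactly π = [29/67, 15/67, 23/67].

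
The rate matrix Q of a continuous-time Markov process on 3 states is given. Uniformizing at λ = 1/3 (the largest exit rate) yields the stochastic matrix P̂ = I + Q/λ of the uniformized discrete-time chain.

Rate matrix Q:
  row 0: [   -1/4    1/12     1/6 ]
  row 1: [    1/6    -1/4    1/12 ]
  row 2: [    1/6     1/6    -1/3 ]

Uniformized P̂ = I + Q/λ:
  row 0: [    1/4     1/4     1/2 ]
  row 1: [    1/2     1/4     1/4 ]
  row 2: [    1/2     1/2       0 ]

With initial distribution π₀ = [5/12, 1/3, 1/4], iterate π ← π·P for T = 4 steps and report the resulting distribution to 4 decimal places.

π = [0.4001, 0.3203, 0.2796]

t=0: π = [0.4167, 0.3333, 0.2500]
t=1: π = [0.3958, 0.3125, 0.2917]
t=2: π = [0.4010, 0.3229, 0.2760]
t=3: π = [0.3997, 0.3190, 0.2813]
t=4: π = [0.4001, 0.3203, 0.2796]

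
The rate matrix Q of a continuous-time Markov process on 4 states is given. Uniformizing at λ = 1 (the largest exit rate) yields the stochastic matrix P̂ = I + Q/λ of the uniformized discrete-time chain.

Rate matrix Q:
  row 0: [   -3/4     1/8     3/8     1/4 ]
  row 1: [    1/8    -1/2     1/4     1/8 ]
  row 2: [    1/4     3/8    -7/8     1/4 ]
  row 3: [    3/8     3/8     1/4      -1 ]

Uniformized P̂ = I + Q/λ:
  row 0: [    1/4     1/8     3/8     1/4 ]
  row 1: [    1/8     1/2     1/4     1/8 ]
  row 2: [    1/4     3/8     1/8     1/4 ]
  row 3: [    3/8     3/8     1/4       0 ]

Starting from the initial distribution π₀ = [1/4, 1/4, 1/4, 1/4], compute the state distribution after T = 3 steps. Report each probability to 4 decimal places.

π = [0.2266, 0.3628, 0.2471, 0.1636]

t=0: π = [0.2500, 0.2500, 0.2500, 0.2500]
t=1: π = [0.2500, 0.3438, 0.2500, 0.1563]
t=2: π = [0.2266, 0.3555, 0.2500, 0.1680]
t=3: π = [0.2266, 0.3628, 0.2471, 0.1636]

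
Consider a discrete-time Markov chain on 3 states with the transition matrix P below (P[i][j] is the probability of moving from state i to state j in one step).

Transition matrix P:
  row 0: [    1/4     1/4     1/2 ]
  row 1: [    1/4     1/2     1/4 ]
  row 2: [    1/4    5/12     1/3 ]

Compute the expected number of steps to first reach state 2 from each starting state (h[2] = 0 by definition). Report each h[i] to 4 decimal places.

h = [2.4000, 3.2000, 0.0000]

First-step conditioning: h[2] = 0; for i ≠ 2, h[i] = 1 + Σ_k P[i][k]·h[k].
  h[0] = 1 + 1/4·h[0] + 1/4·h[1]
  h[1] = 1 + 1/4·h[0] + 1/2·h[1]
Solving the 2×2 linear system over states ≠ 2 gives exactly h = [12/5, 16/5, 0] (h[2] = 0 is the target).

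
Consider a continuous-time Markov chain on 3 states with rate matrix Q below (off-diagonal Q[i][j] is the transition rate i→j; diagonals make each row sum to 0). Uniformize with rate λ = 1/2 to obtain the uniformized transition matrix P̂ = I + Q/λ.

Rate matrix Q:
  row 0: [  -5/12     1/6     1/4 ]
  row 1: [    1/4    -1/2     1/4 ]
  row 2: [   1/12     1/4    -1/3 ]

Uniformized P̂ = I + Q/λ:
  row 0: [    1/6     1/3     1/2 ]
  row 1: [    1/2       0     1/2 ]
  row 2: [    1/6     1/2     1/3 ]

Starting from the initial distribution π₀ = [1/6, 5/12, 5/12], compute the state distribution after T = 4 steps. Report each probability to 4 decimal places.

π = [0.2663, 0.3051, 0.4286]

t=0: π = [0.1667, 0.4167, 0.4167]
t=1: π = [0.3056, 0.2639, 0.4306]
t=2: π = [0.2546, 0.3171, 0.4282]
t=3: π = [0.2724, 0.2990, 0.4286]
t=4: π = [0.2663, 0.3051, 0.4286]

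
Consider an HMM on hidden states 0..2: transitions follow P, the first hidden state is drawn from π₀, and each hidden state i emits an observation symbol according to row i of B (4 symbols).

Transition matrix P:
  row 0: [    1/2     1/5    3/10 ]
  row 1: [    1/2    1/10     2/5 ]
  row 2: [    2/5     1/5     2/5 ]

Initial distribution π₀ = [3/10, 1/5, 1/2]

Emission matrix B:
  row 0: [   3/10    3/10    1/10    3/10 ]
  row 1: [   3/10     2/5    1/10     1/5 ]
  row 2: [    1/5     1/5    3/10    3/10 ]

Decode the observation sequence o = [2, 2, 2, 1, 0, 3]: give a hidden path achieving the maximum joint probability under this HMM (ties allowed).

path = [2, 2, 2, 0, 0, 0]

t=0: δ = [3.000e-02, 2.000e-02, 1.500e-01]  (obs o_0=2)
t=1: δ = [6.000e-03, 3.000e-03, 1.800e-02]  ψ = [2, 2, 2]  (obs o_1=2)
t=2: δ = [7.200e-04, 3.600e-04, 2.160e-03]  ψ = [2, 2, 2]  (obs o_2=2)
t=3: δ = [2.592e-04, 1.728e-04, 1.728e-04]  ψ = [2, 2, 2]  (obs o_3=1)
t=4: δ = [3.888e-05, 1.555e-05, 1.555e-05]  ψ = [0, 0, 0]  (obs o_4=0)
t=5: δ = [5.832e-06, 1.555e-06, 3.499e-06]  ψ = [0, 0, 0]  (obs o_5=3)
backtrack: best end state = 0; path = [2, 2, 2, 0, 0, 0]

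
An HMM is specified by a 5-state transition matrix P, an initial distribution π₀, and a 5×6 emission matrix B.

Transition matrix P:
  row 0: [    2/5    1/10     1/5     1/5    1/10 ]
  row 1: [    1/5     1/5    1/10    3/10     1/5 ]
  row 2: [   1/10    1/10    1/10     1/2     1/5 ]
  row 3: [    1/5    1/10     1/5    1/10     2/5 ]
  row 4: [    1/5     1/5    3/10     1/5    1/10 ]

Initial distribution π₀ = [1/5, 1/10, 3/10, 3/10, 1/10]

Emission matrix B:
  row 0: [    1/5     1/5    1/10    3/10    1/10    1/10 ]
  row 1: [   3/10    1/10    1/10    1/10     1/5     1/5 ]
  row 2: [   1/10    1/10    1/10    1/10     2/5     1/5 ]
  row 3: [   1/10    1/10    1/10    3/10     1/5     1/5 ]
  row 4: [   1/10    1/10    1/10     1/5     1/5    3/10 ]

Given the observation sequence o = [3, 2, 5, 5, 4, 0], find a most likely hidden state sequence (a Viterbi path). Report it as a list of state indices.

path = [3, 2, 3, 4, 2, 3]

t=0: δ = [6.000e-02, 1.000e-02, 3.000e-02, 9.000e-02, 2.000e-02]  (obs o_0=3)
t=1: δ = [2.400e-03, 9.000e-04, 1.800e-03, 1.500e-03, 3.600e-03]  ψ = [0, 3, 3, 2, 3]  (obs o_1=2)
t=2: δ = [9.600e-05, 1.440e-04, 2.160e-04, 1.800e-04, 1.800e-04]  ψ = [0, 4, 4, 2, 3]  (obs o_2=5)
t=3: δ = [3.840e-06, 7.200e-06, 1.080e-05, 2.160e-05, 2.160e-05]  ψ = [0, 4, 4, 2, 3]  (obs o_3=5)
t=4: δ = [4.320e-07, 8.640e-07, 2.592e-06, 1.080e-06, 1.728e-06]  ψ = [3, 4, 4, 2, 3]  (obs o_4=4)
t=5: δ = [6.912e-08, 1.037e-07, 5.184e-08, 1.296e-07, 5.184e-08]  ψ = [4, 4, 4, 2, 2]  (obs o_5=0)
backtrack: best end state = 3; path = [3, 2, 3, 4, 2, 3]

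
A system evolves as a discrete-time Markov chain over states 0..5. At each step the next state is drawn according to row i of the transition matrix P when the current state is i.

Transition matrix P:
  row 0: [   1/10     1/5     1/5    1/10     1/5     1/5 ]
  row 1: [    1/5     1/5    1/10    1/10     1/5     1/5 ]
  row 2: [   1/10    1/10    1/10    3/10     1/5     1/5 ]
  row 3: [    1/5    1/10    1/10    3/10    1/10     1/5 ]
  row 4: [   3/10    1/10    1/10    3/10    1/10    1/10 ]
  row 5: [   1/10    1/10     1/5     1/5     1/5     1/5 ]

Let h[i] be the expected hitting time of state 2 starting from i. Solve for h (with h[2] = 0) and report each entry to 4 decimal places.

First-step conditioning: h[2] = 0; for i ≠ 2, h[i] = 1 + Σ_k P[i][k]·h[k].
  h[0] = 1 + 1/10·h[0] + 1/5·h[1] + 1/10·h[3] + 1/5·h[4] + 1/5·h[5]
  h[1] = 1 + 1/5·h[0] + 1/5·h[1] + 1/10·h[3] + 1/5·h[4] + 1/5·h[5]
  h[3] = 1 + 1/5·h[0] + 1/10·h[1] + 3/10·h[3] + 1/10·h[4] + 1/5·h[5]
  h[4] = 1 + 3/10·h[0] + 1/10·h[1] + 3/10·h[3] + 1/10·h[4] + 1/10·h[5]
  h[5] = 1 + 1/10·h[0] + 1/10·h[1] + 1/5·h[3] + 1/5·h[4] + 1/5·h[5]
Solving the 5×5 linear system over states ≠ 2 gives exactly h = [20/3, 22/3, 0, 22/3, 22/3, 20/3] (h[2] = 0 is the target).

h = [6.6667, 7.3333, 0.0000, 7.3333, 7.3333, 6.6667]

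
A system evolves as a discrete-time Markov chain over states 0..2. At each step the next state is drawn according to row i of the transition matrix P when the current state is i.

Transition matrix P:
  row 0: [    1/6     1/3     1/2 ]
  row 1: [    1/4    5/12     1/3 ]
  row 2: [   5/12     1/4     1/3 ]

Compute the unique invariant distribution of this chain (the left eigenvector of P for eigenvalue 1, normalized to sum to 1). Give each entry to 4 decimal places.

Balance equations π_j = Σ_i π_i·P[i][j]:
  π_0 = 1/6·π_0 + 1/4·π_1 + 5/12·π_2
  π_1 = 1/3·π_0 + 5/12·π_1 + 1/4·π_2
  normalize: π_0 + π_1 + π_2 = 1
Solving the linear system gives exactly π = [11/38, 25/76, 29/76].

π = [0.2895, 0.3289, 0.3816]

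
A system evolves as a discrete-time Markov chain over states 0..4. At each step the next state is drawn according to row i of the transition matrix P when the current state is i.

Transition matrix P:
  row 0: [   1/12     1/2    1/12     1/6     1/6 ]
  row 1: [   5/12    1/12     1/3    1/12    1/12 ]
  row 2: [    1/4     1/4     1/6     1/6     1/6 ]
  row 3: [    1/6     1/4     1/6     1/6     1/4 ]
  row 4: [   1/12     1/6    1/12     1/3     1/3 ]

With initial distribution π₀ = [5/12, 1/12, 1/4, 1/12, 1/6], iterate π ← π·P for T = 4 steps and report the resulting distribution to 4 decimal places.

π = [0.2115, 0.2420, 0.1762, 0.1777, 0.1927]

t=0: π = [0.4167, 0.0833, 0.2500, 0.0833, 0.1667]
t=1: π = [0.1597, 0.3264, 0.1319, 0.1875, 0.1944]
t=2: π = [0.2297, 0.2193, 0.1916, 0.1719, 0.1875]
t=3: π = [0.2027, 0.2553, 0.1685, 0.1796, 0.1940]
t=4: π = [0.2115, 0.2420, 0.1762, 0.1777, 0.1927]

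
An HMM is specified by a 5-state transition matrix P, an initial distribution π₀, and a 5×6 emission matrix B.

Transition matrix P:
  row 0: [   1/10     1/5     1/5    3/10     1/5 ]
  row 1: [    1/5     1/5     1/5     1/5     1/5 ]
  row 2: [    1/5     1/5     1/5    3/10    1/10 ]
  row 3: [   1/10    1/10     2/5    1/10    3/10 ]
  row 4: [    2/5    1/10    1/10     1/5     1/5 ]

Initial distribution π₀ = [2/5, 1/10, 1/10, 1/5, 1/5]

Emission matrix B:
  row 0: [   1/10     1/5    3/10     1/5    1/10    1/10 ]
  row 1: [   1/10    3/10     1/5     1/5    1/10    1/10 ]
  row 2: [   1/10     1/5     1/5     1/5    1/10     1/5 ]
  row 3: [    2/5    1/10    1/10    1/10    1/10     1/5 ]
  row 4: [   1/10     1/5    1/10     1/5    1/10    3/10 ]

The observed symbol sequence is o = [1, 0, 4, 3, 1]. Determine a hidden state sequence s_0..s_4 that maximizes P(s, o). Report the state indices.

path = [0, 3, 4, 0, 1]

t=0: δ = [8.000e-02, 3.000e-02, 2.000e-02, 2.000e-02, 4.000e-02]  (obs o_0=1)
t=1: δ = [1.600e-03, 1.600e-03, 1.600e-03, 9.600e-03, 1.600e-03]  ψ = [4, 0, 0, 0, 0]  (obs o_1=0)
t=2: δ = [9.600e-05, 9.600e-05, 3.840e-04, 9.600e-05, 2.880e-04]  ψ = [3, 3, 3, 3, 3]  (obs o_2=4)
t=3: δ = [2.304e-05, 1.536e-05, 1.536e-05, 1.152e-05, 1.152e-05]  ψ = [4, 2, 2, 2, 4]  (obs o_3=3)
t=4: δ = [9.216e-07, 1.382e-06, 9.216e-07, 6.912e-07, 9.216e-07]  ψ = [4, 0, 0, 0, 0]  (obs o_4=1)
backtrack: best end state = 1; path = [0, 3, 4, 0, 1]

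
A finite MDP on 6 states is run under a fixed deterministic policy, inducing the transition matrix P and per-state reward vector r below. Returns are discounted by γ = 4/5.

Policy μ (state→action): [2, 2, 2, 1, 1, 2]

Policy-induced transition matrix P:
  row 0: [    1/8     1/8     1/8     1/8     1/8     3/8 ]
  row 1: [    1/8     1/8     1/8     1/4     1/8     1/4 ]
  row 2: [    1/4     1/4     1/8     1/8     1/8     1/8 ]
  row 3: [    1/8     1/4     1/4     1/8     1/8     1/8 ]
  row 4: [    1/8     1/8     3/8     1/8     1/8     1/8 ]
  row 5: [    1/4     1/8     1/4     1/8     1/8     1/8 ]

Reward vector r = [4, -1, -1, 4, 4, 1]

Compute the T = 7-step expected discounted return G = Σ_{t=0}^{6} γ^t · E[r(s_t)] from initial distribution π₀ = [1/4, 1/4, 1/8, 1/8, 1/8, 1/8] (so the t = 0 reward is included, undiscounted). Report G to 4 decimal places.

G = 6.4901

t=0: π = [0.2500, 0.2500, 0.1250, 0.1250, 0.1250, 0.1250], E[r] = 1.7500, γ^t·E[r] = 1.750000, running G = 1.750000
t=1: π = [0.1563, 0.1563, 0.1875, 0.1563, 0.1250, 0.2188], E[r] = 1.6250, γ^t·E[r] = 1.300000, running G = 3.050000
t=2: π = [0.1758, 0.1680, 0.2031, 0.1445, 0.1250, 0.1836], E[r] = 1.5938, γ^t·E[r] = 1.020000, running G = 4.070000
t=3: π = [0.1733, 0.1685, 0.1973, 0.1460, 0.1250, 0.1899], E[r] = 1.6016, γ^t·E[r] = 0.820000, running G = 4.890000
t=4: π = [0.1734, 0.1679, 0.1982, 0.1461, 0.1250, 0.1894], E[r] = 1.6011, γ^t·E[r] = 0.655800, running G = 5.545800
t=5: π = [0.1735, 0.1680, 0.1982, 0.1460, 0.1250, 0.1893], E[r] = 1.6009, γ^t·E[r] = 0.524580, running G = 6.070380
t=6: π = [0.1734, 0.1680, 0.1982, 0.1460, 0.1250, 0.1894], E[r] = 1.6010, γ^t·E[r] = 0.419682, running G = 6.490062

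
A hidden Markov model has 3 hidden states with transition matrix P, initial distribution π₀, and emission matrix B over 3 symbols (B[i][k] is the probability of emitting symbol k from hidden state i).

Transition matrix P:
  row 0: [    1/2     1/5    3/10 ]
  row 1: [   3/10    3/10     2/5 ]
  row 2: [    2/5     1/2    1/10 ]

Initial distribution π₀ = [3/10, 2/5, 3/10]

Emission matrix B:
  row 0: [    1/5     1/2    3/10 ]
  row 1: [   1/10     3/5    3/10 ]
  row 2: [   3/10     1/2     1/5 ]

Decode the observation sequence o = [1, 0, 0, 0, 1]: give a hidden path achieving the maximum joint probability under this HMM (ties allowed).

path = [1, 2, 0, 2, 1]

t=0: δ = [1.500e-01, 2.400e-01, 1.500e-01]  (obs o_0=1)
t=1: δ = [1.500e-02, 7.500e-03, 2.880e-02]  ψ = [0, 2, 1]  (obs o_1=0)
t=2: δ = [2.304e-03, 1.440e-03, 1.350e-03]  ψ = [2, 2, 0]  (obs o_2=0)
t=3: δ = [2.304e-04, 6.750e-05, 2.074e-04]  ψ = [0, 2, 0]  (obs o_3=0)
t=4: δ = [5.760e-05, 6.221e-05, 3.456e-05]  ψ = [0, 2, 0]  (obs o_4=1)
backtrack: best end state = 1; path = [1, 2, 0, 2, 1]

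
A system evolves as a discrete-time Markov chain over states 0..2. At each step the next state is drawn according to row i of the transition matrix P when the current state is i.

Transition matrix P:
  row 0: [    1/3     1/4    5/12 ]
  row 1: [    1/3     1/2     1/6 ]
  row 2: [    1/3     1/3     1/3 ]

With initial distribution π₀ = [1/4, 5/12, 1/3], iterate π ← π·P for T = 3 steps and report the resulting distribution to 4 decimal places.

π = [0.3333, 0.3671, 0.2996]

t=0: π = [0.2500, 0.4167, 0.3333]
t=1: π = [0.3333, 0.3819, 0.2847]
t=2: π = [0.3333, 0.3692, 0.2975]
t=3: π = [0.3333, 0.3671, 0.2996]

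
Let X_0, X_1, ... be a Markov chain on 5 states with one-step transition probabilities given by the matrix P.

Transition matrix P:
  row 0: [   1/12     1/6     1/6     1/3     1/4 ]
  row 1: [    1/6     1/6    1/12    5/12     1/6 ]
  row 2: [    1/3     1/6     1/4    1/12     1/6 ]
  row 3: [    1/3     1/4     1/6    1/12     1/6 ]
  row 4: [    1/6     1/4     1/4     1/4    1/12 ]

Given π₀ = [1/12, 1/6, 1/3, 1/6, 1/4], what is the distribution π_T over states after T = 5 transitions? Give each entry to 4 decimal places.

π = [0.2173, 0.2003, 0.1791, 0.2327, 0.1705]

t=0: π = [0.0833, 0.1667, 0.3333, 0.1667, 0.2500]
t=1: π = [0.2431, 0.2014, 0.2014, 0.2014, 0.1528]
t=2: π = [0.2135, 0.1962, 0.1794, 0.2367, 0.1742]
t=3: π = [0.2182, 0.2009, 0.1798, 0.2311, 0.1699]
t=4: π = [0.2170, 0.2001, 0.1791, 0.2332, 0.1707]
t=5: π = [0.2173, 0.2003, 0.1791, 0.2327, 0.1705]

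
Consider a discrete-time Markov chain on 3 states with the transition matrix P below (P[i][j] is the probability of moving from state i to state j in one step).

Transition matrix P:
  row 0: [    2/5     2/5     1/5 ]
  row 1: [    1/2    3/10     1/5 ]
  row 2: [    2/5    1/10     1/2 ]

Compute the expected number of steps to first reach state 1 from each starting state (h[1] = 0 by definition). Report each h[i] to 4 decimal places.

h = [3.1818, 0.0000, 4.5455]

First-step conditioning: h[1] = 0; for i ≠ 1, h[i] = 1 + Σ_k P[i][k]·h[k].
  h[0] = 1 + 2/5·h[0] + 1/5·h[2]
  h[2] = 1 + 2/5·h[0] + 1/2·h[2]
Solving the 2×2 linear system over states ≠ 1 gives exactly h = [35/11, 0, 50/11] (h[1] = 0 is the target).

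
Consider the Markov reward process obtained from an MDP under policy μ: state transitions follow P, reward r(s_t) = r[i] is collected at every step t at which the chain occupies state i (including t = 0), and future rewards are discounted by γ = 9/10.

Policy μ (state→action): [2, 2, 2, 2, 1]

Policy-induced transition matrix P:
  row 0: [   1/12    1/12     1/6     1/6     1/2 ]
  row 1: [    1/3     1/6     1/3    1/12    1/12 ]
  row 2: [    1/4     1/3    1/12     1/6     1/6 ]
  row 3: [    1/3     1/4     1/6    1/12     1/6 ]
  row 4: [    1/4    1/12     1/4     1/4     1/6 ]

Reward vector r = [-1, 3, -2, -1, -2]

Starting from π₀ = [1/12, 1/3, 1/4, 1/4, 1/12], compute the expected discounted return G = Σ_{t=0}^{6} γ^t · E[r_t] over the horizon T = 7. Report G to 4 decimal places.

t=0: π = [0.0833, 0.3333, 0.2500, 0.2500, 0.0833], E[r] = 0.0000, γ^t·E[r] = 0.000000, running G = 0.000000
t=1: π = [0.2847, 0.2153, 0.2083, 0.1250, 0.1667], E[r] = -0.5139, γ^t·E[r] = -0.462500, running G = -0.462500
t=2: π = [0.2309, 0.1742, 0.1991, 0.1522, 0.2436], E[r] = -0.7459, γ^t·E[r] = -0.604219, running G = -1.066719
t=3: π = [0.2387, 0.1730, 0.1994, 0.1598, 0.2291], E[r] = -0.7366, γ^t·E[r] = -0.536977, running G = -1.603695
t=4: π = [0.2379, 0.1742, 0.1980, 0.1580, 0.2318], E[r] = -0.7329, γ^t·E[r] = -0.480840, running G = -2.084535
t=5: π = [0.2380, 0.1737, 0.1985, 0.1583, 0.2315], E[r] = -0.7353, γ^t·E[r] = -0.434159, running G = -2.518694
t=6: π = [0.2380, 0.1738, 0.1984, 0.1583, 0.2315], E[r] = -0.7346, γ^t·E[r] = -0.390402, running G = -2.909096

G = -2.9091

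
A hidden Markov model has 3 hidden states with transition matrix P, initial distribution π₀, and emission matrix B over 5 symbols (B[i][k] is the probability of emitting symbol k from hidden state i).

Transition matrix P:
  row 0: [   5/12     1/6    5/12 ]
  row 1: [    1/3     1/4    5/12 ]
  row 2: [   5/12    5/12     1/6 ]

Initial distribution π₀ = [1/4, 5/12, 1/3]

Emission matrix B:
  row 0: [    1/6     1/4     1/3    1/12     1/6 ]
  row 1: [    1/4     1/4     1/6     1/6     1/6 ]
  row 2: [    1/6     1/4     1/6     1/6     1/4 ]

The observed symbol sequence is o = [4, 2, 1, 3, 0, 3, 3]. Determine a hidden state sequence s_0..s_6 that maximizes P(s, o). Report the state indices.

t=0: δ = [4.167e-02, 6.944e-02, 8.333e-02]  (obs o_0=4)
t=1: δ = [1.157e-02, 5.787e-03, 4.823e-03]  ψ = [2, 2, 1]  (obs o_1=2)
t=2: δ = [1.206e-03, 5.023e-04, 1.206e-03]  ψ = [0, 2, 0]  (obs o_2=1)
t=3: δ = [4.186e-05, 8.372e-05, 8.372e-05]  ψ = [0, 2, 0]  (obs o_3=3)
t=4: δ = [5.814e-06, 8.721e-06, 5.814e-06]  ψ = [2, 2, 1]  (obs o_4=0)
t=5: δ = [2.423e-07, 4.038e-07, 6.056e-07]  ψ = [1, 2, 1]  (obs o_5=3)
t=6: δ = [2.103e-08, 4.206e-08, 2.804e-08]  ψ = [2, 2, 1]  (obs o_6=3)
backtrack: best end state = 1; path = [2, 0, 0, 2, 1, 2, 1]

path = [2, 0, 0, 2, 1, 2, 1]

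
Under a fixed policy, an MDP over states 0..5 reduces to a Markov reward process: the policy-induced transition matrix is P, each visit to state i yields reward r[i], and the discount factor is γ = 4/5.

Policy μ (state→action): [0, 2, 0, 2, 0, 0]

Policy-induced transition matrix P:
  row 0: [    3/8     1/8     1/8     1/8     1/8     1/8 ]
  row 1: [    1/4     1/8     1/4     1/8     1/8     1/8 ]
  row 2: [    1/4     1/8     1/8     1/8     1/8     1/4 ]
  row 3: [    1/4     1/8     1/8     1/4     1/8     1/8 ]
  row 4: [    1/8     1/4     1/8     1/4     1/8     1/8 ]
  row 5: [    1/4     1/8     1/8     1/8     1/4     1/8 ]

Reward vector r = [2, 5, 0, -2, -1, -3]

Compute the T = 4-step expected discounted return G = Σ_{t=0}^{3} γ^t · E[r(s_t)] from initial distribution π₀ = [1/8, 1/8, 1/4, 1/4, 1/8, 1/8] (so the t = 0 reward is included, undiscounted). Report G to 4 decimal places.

t=0: π = [0.1250, 0.1250, 0.2500, 0.2500, 0.1250, 0.1250], E[r] = -0.1250, γ^t·E[r] = -0.125000, running G = -0.125000
t=1: π = [0.2500, 0.1406, 0.1406, 0.1719, 0.1406, 0.1563], E[r] = 0.2500, γ^t·E[r] = 0.200000, running G = 0.075000
t=2: π = [0.2637, 0.1426, 0.1426, 0.1641, 0.1445, 0.1426], E[r] = 0.3398, γ^t·E[r] = 0.217500, running G = 0.292500
t=3: π = [0.2649, 0.1431, 0.1428, 0.1636, 0.1428, 0.1428], E[r] = 0.3467, γ^t·E[r] = 0.177500, running G = 0.470000

G = 0.4700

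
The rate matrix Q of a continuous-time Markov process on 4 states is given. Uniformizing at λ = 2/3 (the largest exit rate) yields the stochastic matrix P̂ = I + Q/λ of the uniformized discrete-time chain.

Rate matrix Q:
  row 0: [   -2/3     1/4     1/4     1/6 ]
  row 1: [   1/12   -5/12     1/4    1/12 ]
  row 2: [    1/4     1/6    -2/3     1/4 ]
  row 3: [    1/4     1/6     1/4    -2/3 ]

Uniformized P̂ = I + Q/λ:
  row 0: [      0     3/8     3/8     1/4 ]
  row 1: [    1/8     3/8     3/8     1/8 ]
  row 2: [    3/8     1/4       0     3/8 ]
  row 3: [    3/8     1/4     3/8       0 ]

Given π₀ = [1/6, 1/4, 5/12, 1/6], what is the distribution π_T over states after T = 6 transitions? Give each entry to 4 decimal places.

π = [0.2151, 0.3165, 0.2731, 0.1953]

t=0: π = [0.1667, 0.2500, 0.4167, 0.1667]
t=1: π = [0.2500, 0.3021, 0.2188, 0.2292]
t=2: π = [0.2057, 0.3190, 0.2930, 0.1823]
t=3: π = [0.2181, 0.3156, 0.2651, 0.2012]
t=4: π = [0.2143, 0.3167, 0.2756, 0.1934]
t=5: π = [0.2155, 0.3164, 0.2717, 0.1965]
t=6: π = [0.2151, 0.3165, 0.2731, 0.1953]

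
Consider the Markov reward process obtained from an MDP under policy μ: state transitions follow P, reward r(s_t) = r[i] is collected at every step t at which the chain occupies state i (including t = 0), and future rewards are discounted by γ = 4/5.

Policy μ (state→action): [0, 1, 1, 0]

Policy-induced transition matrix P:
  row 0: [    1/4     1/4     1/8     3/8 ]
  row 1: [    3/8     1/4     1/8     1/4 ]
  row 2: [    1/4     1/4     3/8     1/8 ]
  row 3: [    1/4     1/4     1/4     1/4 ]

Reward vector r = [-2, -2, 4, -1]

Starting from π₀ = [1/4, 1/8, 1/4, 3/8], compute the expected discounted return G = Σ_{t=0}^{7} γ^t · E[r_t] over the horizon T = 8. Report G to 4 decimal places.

G = -1.5205

t=0: π = [0.2500, 0.1250, 0.2500, 0.3750], E[r] = -0.1250, γ^t·E[r] = -0.125000, running G = -0.125000
t=1: π = [0.2656, 0.2500, 0.2344, 0.2500], E[r] = -0.3438, γ^t·E[r] = -0.275000, running G = -0.400000
t=2: π = [0.2813, 0.2500, 0.2148, 0.2539], E[r] = -0.4570, γ^t·E[r] = -0.292500, running G = -0.692500
t=3: π = [0.2813, 0.2500, 0.2104, 0.2583], E[r] = -0.4790, γ^t·E[r] = -0.245250, running G = -0.937750
t=4: π = [0.2813, 0.2500, 0.2099, 0.2589], E[r] = -0.4818, γ^t·E[r] = -0.197325, running G = -1.135075
t=5: π = [0.2813, 0.2500, 0.2098, 0.2589], E[r] = -0.4821, γ^t·E[r] = -0.157973, running G = -1.293048
t=6: π = [0.2813, 0.2500, 0.2098, 0.2589], E[r] = -0.4821, γ^t·E[r] = -0.126389, running G = -1.419437
t=7: π = [0.2813, 0.2500, 0.2098, 0.2589], E[r] = -0.4821, γ^t·E[r] = -0.101113, running G = -1.520549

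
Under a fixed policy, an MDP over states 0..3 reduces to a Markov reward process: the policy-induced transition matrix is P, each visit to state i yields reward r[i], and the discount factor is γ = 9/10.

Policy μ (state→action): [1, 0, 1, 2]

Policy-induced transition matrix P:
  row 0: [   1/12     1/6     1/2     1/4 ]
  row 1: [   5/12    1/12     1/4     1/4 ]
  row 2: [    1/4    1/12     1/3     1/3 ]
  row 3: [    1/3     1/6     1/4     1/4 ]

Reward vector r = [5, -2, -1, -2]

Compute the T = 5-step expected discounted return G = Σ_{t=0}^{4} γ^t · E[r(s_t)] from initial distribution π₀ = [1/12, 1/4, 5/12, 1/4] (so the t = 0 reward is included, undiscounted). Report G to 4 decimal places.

G = -0.4475

t=0: π = [0.0833, 0.2500, 0.4167, 0.2500], E[r] = -1.0000, γ^t·E[r] = -1.000000, running G = -1.000000
t=1: π = [0.2986, 0.1111, 0.3056, 0.2847], E[r] = 0.3958, γ^t·E[r] = 0.356250, running G = -0.643750
t=2: π = [0.2425, 0.1319, 0.3501, 0.2755], E[r] = 0.0475, γ^t·E[r] = 0.038438, running G = -0.605313
t=3: π = [0.2545, 0.1265, 0.3398, 0.2792], E[r] = 0.1215, γ^t·E[r] = 0.088594, running G = -0.516719
t=4: π = [0.2519, 0.1278, 0.3419, 0.2783], E[r] = 0.1054, γ^t·E[r] = 0.069169, running G = -0.447550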